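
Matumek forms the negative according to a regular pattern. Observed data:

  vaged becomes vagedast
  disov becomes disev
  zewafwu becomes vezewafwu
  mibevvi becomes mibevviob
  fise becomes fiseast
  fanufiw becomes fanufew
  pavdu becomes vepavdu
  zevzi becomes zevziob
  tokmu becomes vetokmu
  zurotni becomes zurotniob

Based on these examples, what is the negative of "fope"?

"fope" ends in -e. The one such stem in the data (fise → fiseast) adds -ast, so the same rule applies.
So fope → fopeast.

fopeast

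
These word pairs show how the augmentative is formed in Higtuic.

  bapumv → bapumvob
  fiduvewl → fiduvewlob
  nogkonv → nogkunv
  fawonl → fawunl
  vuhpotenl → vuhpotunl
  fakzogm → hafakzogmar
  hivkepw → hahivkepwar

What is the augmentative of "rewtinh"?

rewtunh

bapumv and nogkonv both end in -v yet inflect differently (bapumvob, nogkunv), so the final letter is not what conditions the rule; the second-to-last letter is.
"rewtinh" has second-to-last letter 'n'. The stems whose second-to-last letter is 'n' (nogkonv → nogkunv, fawonl → fawunl, vuhpotenl → vuhpotunl) change the last vowel to 'u'.
The other patterns: stems whose second-to-last letter is 'm' or 'w' add -ob; stems whose second-to-last letter is 'g' or 'p' add ha- … -ar around the stem.
So rewtinh → rewtunh.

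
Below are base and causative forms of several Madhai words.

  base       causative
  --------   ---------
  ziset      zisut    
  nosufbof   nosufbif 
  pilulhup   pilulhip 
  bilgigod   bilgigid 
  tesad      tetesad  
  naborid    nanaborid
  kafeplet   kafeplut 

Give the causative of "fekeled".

"fekeled" has last vowel 'e'. The stems whose last vowel is 'e' (kafeplet → kafeplut, ziset → zisut) change the last vowel to 'u'.
So fekeled → fekelud.

fekelud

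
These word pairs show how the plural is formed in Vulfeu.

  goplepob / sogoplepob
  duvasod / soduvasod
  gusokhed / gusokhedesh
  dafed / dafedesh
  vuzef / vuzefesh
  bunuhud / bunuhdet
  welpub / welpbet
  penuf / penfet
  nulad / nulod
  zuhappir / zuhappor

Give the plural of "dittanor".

sodittanor

duvasod and gusokhed both end in -d yet inflect differently (soduvasod, gusokhedesh), so the final letter is not what conditions the rule; the last vowel is.
"dittanor" has last vowel 'o'. The stems whose last vowel is 'o' (goplepob → sogoplepob, duvasod → soduvasod) add the prefix so-.
The other patterns: stems whose last vowel is 'e' add -esh; stems whose last vowel is 'u' delete the last vowel and add -et; stems whose last vowel is 'a' or 'i' change the last vowel to 'o'.
So dittanor → sodittanor.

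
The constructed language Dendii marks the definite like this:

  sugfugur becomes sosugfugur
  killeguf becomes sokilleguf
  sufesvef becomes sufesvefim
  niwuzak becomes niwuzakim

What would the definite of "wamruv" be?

sowamruv

killeguf and sufesvef both end in -f yet inflect differently (sokilleguf, sufesvefim), so the final letter is not what conditions the rule; the last vowel is.
"wamruv" has last vowel 'u'. The stems whose last vowel is 'u' (sugfugur → sosugfugur, killeguf → sokilleguf) add the prefix so-.
The other pattern: stems whose last vowel is 'a' or 'e' add -im.
So wamruv → sowamruv.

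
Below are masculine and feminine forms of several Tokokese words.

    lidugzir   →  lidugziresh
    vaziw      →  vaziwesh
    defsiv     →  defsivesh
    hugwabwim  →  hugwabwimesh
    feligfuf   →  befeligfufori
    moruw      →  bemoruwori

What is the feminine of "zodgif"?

vaziw and moruw both end in -w yet inflect differently (vaziwesh, bemoruwori), so the final letter is not what conditions the rule; the last vowel is.
"zodgif" has last vowel 'i'. The stems whose last vowel is 'i' (vaziw → vaziwesh, lidugzir → lidugziresh, defsiv → defsivesh) add -esh.
So zodgif → zodgifesh.

zodgifesh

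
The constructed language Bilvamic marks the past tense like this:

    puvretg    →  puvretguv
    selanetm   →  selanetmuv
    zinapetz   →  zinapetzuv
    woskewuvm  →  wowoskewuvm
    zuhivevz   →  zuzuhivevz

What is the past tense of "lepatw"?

lepatwuv

"lepatw" has second-to-last letter 't'. The stems whose second-to-last letter is 't' (puvretg → puvretguv, selanetm → selanetmuv, zinapetz → zinapetzuv) add -uv.
The other pattern: stems whose second-to-last letter is 'v' repeat the first consonant+vowel as a prefix.
So lepatw → lepatwuv.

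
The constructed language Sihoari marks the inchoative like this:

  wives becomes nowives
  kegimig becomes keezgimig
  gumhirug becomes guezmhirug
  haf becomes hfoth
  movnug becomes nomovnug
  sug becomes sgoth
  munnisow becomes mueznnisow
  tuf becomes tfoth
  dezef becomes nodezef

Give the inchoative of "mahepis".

maezhepis

haf and dezef both end in -f yet inflect differently (hfoth, nodezef), so the final letter is not what conditions the rule; the number of vowels is.
"mahepis" has 3 vowels. The stems with 3 vowels (kegimig → keezgimig, munnisow → mueznnisow, gumhirug → guezmhirug) insert -ez- after the first vowel.
The other patterns: stems with 1 vowel delete the last vowel and add -oth; stems with 2 vowels add the prefix no-.
So mahepis → maezhepis.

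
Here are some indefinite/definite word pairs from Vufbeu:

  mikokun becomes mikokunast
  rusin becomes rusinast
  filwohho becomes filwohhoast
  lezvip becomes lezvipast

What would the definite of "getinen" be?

Every pair shown (mikokun → mikokunast, rusin → rusinast, filwohho → filwohhoast, …) follows the same rule: add -ast.
So getinen → getinenast.

getinenast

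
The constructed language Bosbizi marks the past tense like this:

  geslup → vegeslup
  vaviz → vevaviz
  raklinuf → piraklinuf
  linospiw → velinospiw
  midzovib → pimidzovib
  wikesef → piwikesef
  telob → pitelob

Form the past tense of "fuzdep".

"fuzdep" ends in -p. The one such stem in the data (geslup → vegeslup) adds the prefix ve-, so the same rule applies.
The other pattern: stems ending in -b or -f add the prefix pi-.
So fuzdep → vefuzdep.

vefuzdep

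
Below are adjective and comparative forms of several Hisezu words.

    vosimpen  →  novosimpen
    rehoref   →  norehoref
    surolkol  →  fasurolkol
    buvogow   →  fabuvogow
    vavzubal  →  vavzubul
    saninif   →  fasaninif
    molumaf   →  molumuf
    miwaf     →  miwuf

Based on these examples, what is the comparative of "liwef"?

"liwef" has last vowel 'e'. The stems whose last vowel is 'e' (vosimpen → novosimpen, rehoref → norehoref) add the prefix no-.
The other patterns: stems whose last vowel is 'i' or 'o' add the prefix fa-; stems whose last vowel is 'a' change the last vowel to 'u'.
So liwef → noliwef.

noliwef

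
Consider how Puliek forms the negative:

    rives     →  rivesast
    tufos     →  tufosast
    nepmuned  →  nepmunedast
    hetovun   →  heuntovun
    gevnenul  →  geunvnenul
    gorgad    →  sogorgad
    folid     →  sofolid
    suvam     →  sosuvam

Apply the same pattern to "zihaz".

sozihaz

nepmuned and gorgad both end in -d yet inflect differently (nepmunedast, sogorgad), so the final letter is not what conditions the rule; the last vowel is.
"zihaz" has last vowel 'a'. The stems whose last vowel is 'a' (gorgad → sogorgad, suvam → sosuvam) add the prefix so-.
The other patterns: stems whose last vowel is 'e' or 'o' add -ast; stems whose last vowel is 'u' insert -un- after the first vowel.
So zihaz → sozihaz.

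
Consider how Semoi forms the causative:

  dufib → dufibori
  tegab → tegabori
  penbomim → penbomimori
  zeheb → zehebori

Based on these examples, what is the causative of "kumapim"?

Every pair shown (dufib → dufibori, tegab → tegabori, penbomim → penbomimori, …) follows the same rule: add -ori.
So kumapim → kumapimori.

kumapimori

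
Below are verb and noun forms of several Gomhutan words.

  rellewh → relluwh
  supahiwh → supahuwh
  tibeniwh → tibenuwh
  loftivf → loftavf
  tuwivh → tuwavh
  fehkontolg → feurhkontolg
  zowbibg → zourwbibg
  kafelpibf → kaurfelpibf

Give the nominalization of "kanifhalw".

kaurnifhalw

rellewh and tuwivh both end in -h yet inflect differently (relluwh, tuwavh), so the final letter is not what conditions the rule; the second-to-last letter is.
"kanifhalw" has second-to-last letter 'l'. The one such stem in the data (fehkontolg → feurhkontolg) inserts -ur- after the first vowel (as do zowbibg, kafelpibf), so the same rule applies.
So kanifhalw → kaurnifhalw.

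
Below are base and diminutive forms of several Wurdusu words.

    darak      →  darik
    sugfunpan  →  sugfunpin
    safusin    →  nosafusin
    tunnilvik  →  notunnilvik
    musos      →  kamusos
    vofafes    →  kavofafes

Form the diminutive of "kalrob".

tunnilvik and darak both end in -k yet inflect differently (notunnilvik, darik), so the final letter is not what conditions the rule; the last vowel is.
"kalrob" has last vowel 'o'. The one such stem in the data (musos → kamusos) adds the prefix ka-, so the same rule applies.
So kalrob → kakalrob.

kakalrob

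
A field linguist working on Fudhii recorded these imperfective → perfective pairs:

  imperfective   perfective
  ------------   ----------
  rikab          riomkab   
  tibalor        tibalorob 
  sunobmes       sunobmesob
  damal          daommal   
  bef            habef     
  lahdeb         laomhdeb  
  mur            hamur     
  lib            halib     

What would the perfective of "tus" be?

lib and rikab both end in -b yet inflect differently (halib, riomkab), so the final letter is not what conditions the rule; the number of vowels is.
"tus" has 1 vowel. The stems with 1 vowel (bef → habef, mur → hamur, lib → halib) add the prefix ha-.
So tus → hatus.

hatus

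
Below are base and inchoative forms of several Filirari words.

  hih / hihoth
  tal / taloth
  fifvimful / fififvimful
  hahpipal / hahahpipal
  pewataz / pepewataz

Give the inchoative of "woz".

wozoth

"woz" has 1 vowel. The stems with 1 vowel (hih → hihoth, tal → taloth) add -oth.
So woz → wozoth.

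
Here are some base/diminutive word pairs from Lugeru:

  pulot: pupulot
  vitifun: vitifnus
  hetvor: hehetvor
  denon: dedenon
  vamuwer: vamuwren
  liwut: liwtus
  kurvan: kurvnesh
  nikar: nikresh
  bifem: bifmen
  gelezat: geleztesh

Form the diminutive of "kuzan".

"kuzan" has last vowel 'a'. The stems whose last vowel is 'a' (nikar → nikresh, gelezat → geleztesh, kurvan → kurvnesh) delete the last vowel and add -esh.
So kuzan → kuznesh.

kuznesh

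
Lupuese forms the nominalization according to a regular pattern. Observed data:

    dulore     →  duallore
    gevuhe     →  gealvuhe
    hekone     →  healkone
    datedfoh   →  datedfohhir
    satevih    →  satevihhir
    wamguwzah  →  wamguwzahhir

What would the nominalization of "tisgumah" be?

tisgumahhir

dulore and datedfoh both begin with d- yet inflect differently (duallore, datedfohhir), so the first letter is not what conditions the rule; the final letter is.
"tisgumah" ends in -h. The stems ending in -h (datedfoh → datedfohhir, satevih → satevihhir, wamguwzah → wamguwzahhir) double the final consonant and add -ir.
So tisgumah → tisgumahhir.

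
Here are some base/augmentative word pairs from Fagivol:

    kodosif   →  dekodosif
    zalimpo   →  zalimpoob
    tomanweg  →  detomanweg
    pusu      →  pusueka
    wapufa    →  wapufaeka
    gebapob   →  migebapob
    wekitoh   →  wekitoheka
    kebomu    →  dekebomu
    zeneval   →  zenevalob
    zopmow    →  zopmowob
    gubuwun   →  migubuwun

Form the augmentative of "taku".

detaku

pusu and kebomu both end in -u yet inflect differently (pusueka, dekebomu), so the final letter is not what conditions the rule; the first letter is.
"taku" begins with t-. The one such stem in the data (tomanweg → detomanweg) adds the prefix de-, so the same rule applies.
So taku → detaku.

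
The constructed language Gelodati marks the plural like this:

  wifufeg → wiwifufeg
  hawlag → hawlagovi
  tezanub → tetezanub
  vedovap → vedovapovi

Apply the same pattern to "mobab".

mobabovi

"mobab" has last vowel 'a'. The stems whose last vowel is 'a' (hawlag → hawlagovi, vedovap → vedovapovi) add -ovi.
The other pattern: stems whose last vowel is 'e' or 'u' repeat the first consonant+vowel as a prefix.
So mobab → mobabovi.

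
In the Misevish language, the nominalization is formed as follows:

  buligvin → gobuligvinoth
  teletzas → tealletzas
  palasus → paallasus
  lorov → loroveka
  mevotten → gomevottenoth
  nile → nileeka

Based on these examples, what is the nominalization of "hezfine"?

mevotten and nile both have last vowel 'e' yet inflect differently (gomevottenoth, nileeka), so the last vowel is not what conditions the rule; the final letter is.
"hezfine" ends in -e. The one such stem in the data (nile → nileeka) adds -eka, so the same rule applies.
So hezfine → hezfineeka.

hezfineeka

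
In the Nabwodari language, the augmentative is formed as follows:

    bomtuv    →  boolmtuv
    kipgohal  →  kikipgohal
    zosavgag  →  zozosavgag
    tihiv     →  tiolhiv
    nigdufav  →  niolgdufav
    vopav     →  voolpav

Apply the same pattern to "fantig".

vopav and zosavgag both have last vowel 'a' yet inflect differently (voolpav, zozosavgag), so the last vowel is not what conditions the rule; the final letter is.
"fantig" ends in -g. The one such stem in the data (zosavgag → zozosavgag) repeats the first consonant+vowel as a prefix (as does kipgohal), so the same rule applies.
The other pattern: stems ending in -v insert -ol- after the first vowel.
So fantig → fafantig.

fafantig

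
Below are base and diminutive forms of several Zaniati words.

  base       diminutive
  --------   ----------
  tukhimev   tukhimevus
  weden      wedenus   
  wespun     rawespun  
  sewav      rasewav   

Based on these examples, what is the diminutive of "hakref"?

hakrefus

"hakref" has last vowel 'e'. The stems whose last vowel is 'e' (tukhimev → tukhimevus, weden → wedenus) add -us.
The other pattern: stems whose last vowel is 'a' or 'u' add the prefix ra-.
So hakref → hakrefus.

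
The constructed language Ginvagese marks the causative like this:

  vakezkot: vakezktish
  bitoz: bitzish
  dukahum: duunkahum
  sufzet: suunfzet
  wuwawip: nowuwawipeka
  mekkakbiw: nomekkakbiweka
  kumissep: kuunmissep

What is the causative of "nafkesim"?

"nafkesim" has last vowel 'i'. The stems whose last vowel is 'i' (wuwawip → nowuwawipeka, mekkakbiw → nomekkakbiweka) add no- … -eka around the stem.
The other patterns: stems whose last vowel is 'o' delete the last vowel and add -ish; stems whose last vowel is 'e' or 'u' insert -un- after the first vowel.
So nafkesim → nonafkesimeka.

nonafkesimeka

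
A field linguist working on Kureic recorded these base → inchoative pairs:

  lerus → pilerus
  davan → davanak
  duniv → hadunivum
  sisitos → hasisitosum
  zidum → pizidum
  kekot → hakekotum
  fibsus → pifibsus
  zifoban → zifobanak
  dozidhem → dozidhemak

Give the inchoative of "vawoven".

vawovenak

"vawoven" has last vowel 'e'. The one such stem in the data (dozidhem → dozidhemak) adds -ak, so the same rule applies.
So vawoven → vawovenak.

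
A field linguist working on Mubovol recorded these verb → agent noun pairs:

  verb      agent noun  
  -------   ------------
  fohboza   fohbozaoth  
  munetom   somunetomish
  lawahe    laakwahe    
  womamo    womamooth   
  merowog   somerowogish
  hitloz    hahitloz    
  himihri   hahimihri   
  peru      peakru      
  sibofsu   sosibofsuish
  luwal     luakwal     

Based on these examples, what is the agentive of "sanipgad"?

sosanipgadish

sibofsu and peru both end in -u yet inflect differently (sosibofsuish, peakru), so the final letter is not what conditions the rule; the first letter is.
"sanipgad" begins with s-. The one such stem in the data (sibofsu → sosibofsuish) adds so- … -ish around the stem, so the same rule applies.
So sanipgad → sosanipgadish.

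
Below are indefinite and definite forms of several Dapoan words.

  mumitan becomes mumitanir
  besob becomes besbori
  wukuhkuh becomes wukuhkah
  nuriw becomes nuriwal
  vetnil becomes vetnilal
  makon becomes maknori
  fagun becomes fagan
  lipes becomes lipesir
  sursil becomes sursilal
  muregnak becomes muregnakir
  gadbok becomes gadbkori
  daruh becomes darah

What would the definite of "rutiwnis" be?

rutiwnisal

"rutiwnis" has last vowel 'i'. The stems whose last vowel is 'i' (nuriw → nuriwal, sursil → sursilal, vetnil → vetnilal) add -al.
The other patterns: stems whose last vowel is 'a' or 'e' add -ir; stems whose last vowel is 'o' delete the last vowel and add -ori; stems whose last vowel is 'u' change the last vowel to 'a'.
So rutiwnis → rutiwnisal.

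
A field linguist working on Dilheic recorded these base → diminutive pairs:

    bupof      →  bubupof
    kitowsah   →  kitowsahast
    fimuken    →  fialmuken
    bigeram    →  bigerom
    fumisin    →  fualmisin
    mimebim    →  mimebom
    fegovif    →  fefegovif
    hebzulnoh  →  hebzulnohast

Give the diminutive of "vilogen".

viallogen

fumisin and fegovif both have last vowel 'i' yet inflect differently (fualmisin, fefegovif), so the last vowel is not what conditions the rule; the final letter is.
"vilogen" ends in -n. The stems ending in -n (fimuken → fialmuken, fumisin → fualmisin) insert -al- after the first vowel.
The other patterns: stems ending in -f repeat the first consonant+vowel as a prefix; stems ending in -h add -ast; stems ending in -m change the last vowel to 'o'.
So vilogen → viallogen.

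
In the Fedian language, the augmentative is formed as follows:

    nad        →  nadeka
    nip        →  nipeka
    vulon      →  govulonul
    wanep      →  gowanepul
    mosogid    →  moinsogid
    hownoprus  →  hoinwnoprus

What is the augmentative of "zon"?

zoneka

nip and wanep both end in -p yet inflect differently (nipeka, gowanepul), so the final letter is not what conditions the rule; the number of vowels is.
"zon" has 1 vowel. The stems with 1 vowel (nad → nadeka, nip → nipeka) add -eka.
So zon → zoneka.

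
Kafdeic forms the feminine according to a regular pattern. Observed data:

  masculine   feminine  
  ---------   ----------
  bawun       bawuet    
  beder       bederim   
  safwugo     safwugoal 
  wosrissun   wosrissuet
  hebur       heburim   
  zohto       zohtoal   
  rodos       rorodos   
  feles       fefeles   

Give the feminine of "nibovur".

"nibovur" ends in -r. The stems ending in -r (hebur → heburim, beder → bederim) add -im.
The other patterns: stems ending in -n drop the final letter and add -et; stems ending in -o add -al; stems ending in -s repeat the first consonant+vowel as a prefix.
So nibovur → nibovurim.

nibovurim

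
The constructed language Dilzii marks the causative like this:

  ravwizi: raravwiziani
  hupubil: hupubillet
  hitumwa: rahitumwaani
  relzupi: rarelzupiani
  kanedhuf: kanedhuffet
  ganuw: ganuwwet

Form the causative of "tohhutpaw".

hupubil and ravwizi both have last vowel 'i' yet inflect differently (hupubillet, raravwiziani), so the last vowel is not what conditions the rule; whether the stem ends in a vowel or a consonant is.
"tohhutpaw" ends in a consonant. The stems ending in a consonant (kanedhuf → kanedhuffet, ganuw → ganuwwet, hupubil → hupubillet) double the final consonant and add -et.
So tohhutpaw → tohhutpawwet.

tohhutpawwet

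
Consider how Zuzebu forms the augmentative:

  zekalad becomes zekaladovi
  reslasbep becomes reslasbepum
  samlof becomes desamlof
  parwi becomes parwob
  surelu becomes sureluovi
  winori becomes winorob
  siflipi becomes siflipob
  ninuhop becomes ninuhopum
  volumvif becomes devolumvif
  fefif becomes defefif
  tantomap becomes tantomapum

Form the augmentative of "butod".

butodovi

volumvif and winori both have last vowel 'i' yet inflect differently (devolumvif, winorob), so the last vowel is not what conditions the rule; the final letter is.
"butod" ends in -d. The one such stem in the data (zekalad → zekaladovi) adds -ovi, so the same rule applies.
The other patterns: stems ending in -f add the prefix de-; stems ending in -i drop the final letter and add -ob; stems ending in -p add -um.
So butod → butodovi.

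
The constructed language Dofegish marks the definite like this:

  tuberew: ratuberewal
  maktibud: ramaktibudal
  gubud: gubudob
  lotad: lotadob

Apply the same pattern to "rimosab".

maktibud and gubud both end in -d yet inflect differently (ramaktibudal, gubudob), so the final letter is not what conditions the rule; the number of vowels is.
"rimosab" has 3 vowels. The stems with 3 vowels (tuberew → ratuberewal, maktibud → ramaktibudal) add ra- … -al around the stem.
So rimosab → rarimosabal.

rarimosabal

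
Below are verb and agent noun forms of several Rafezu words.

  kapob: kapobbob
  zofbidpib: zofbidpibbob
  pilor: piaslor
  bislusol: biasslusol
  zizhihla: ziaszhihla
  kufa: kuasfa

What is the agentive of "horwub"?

horwubbob

kapob and pilor both have last vowel 'o' yet inflect differently (kapobbob, piaslor), so the last vowel is not what conditions the rule; the final letter is.
"horwub" ends in -b. The stems ending in -b (kapob → kapobbob, zofbidpib → zofbidpibbob) double the final consonant and add -ob.
So horwub → horwubbob.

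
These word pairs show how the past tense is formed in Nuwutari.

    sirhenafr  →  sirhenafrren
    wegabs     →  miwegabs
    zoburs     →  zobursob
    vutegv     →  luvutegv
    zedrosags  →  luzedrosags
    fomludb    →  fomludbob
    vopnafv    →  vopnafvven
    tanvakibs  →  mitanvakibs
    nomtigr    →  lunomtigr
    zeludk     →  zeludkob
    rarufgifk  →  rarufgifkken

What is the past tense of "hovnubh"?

tanvakibs and zedrosags both end in -s yet inflect differently (mitanvakibs, luzedrosags), so the final letter is not what conditions the rule; the second-to-last letter is.
"hovnubh" has second-to-last letter 'b'. The stems whose second-to-last letter is 'b' (tanvakibs → mitanvakibs, wegabs → miwegabs) add the prefix mi-.
So hovnubh → mihovnubh.

mihovnubh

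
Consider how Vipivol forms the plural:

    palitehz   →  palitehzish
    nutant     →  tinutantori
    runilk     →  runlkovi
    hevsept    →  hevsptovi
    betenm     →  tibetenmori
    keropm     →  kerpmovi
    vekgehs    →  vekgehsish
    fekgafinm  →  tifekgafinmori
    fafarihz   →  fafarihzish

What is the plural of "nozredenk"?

"nozredenk" has second-to-last letter 'n'. The stems whose second-to-last letter is 'n' (nutant → tinutantori, betenm → tibetenmori, fekgafinm → tifekgafinmori) add ti- … -ori around the stem.
So nozredenk → tinozredenkori.

tinozredenkori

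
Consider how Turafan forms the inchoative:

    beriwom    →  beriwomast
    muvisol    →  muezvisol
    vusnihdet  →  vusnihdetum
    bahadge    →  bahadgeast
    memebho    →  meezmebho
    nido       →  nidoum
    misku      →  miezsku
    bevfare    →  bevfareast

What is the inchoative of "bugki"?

bugkiast

memebho and nido both end in -o yet inflect differently (meezmebho, nidoum), so the final letter is not what conditions the rule; the first letter is.
"bugki" begins with b-. The stems beginning with b- (beriwom → beriwomast, bahadge → bahadgeast, bevfare → bevfareast) add -ast.
So bugki → bugkiast.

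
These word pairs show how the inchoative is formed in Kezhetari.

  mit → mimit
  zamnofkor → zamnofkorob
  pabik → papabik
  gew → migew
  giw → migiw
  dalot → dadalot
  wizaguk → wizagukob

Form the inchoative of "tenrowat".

pabik and wizaguk both end in -k yet inflect differently (papabik, wizagukob), so the final letter is not what conditions the rule; the number of vowels is.
"tenrowat" has 3 vowels. The stems with 3 vowels (zamnofkor → zamnofkorob, wizaguk → wizagukob) add -ob.
So tenrowat → tenrowatob.

tenrowatob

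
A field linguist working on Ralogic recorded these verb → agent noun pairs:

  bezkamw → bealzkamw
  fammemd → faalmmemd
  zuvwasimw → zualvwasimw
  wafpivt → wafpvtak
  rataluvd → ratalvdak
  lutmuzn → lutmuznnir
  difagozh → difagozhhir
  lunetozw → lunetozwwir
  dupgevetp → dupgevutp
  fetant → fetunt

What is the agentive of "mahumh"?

maalhumh

fammemd and rataluvd both end in -d yet inflect differently (faalmmemd, ratalvdak), so the final letter is not what conditions the rule; the second-to-last letter is.
"mahumh" has second-to-last letter 'm'. The stems whose second-to-last letter is 'm' (bezkamw → bealzkamw, fammemd → faalmmemd, zuvwasimw → zualvwasimw) insert -al- after the first vowel.
The other patterns: stems whose second-to-last letter is 'v' delete the last vowel and add -ak; stems whose second-to-last letter is 'z' double the final consonant and add -ir; stems whose second-to-last letter is 'n' or 't' change the last vowel to 'u'.
So mahumh → maalhumh.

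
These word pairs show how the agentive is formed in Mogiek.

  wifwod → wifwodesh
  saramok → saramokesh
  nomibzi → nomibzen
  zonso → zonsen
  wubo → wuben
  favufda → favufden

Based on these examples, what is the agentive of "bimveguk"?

wifwod and wubo both have last vowel 'o' yet inflect differently (wifwodesh, wuben), so the last vowel is not what conditions the rule; whether the stem ends in a vowel or a consonant is.
"bimveguk" ends in a consonant. The stems ending in a consonant (wifwod → wifwodesh, saramok → saramokesh) add -esh.
So bimveguk → bimvegukesh.

bimvegukesh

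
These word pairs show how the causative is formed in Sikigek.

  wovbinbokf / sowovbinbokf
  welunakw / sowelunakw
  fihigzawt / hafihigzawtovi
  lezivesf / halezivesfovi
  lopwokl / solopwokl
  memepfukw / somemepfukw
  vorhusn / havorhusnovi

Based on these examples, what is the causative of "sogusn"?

wovbinbokf and lezivesf both end in -f yet inflect differently (sowovbinbokf, halezivesfovi), so the final letter is not what conditions the rule; the second-to-last letter is.
"sogusn" has second-to-last letter 's'. The stems whose second-to-last letter is 's' (vorhusn → havorhusnovi, lezivesf → halezivesfovi) add ha- … -ovi around the stem.
So sogusn → hasogusnovi.

hasogusnovi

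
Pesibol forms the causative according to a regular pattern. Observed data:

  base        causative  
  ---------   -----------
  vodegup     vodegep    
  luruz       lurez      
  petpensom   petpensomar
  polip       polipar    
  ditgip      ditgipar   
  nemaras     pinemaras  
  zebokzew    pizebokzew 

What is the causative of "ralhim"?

vodegup and polip both end in -p yet inflect differently (vodegep, polipar), so the final letter is not what conditions the rule; the last vowel is.
"ralhim" has last vowel 'i'. The stems whose last vowel is 'i' (polip → polipar, ditgip → ditgipar) add -ar.
The other patterns: stems whose last vowel is 'u' change the last vowel to 'e'; stems whose last vowel is 'a' or 'e' add the prefix pi-.
So ralhim → ralhimar.

ralhimar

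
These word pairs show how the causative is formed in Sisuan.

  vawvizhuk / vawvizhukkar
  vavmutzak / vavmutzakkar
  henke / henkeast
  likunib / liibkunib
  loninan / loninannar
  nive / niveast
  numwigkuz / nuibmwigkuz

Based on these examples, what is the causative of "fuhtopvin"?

fuhtopvinnar

vawvizhuk and numwigkuz both have last vowel 'u' yet inflect differently (vawvizhukkar, nuibmwigkuz), so the last vowel is not what conditions the rule; the final letter is.
"fuhtopvin" ends in -n. The one such stem in the data (loninan → loninannar) doubles the final consonant and adds -ar (as do vavmutzak, vawvizhuk), so the same rule applies.
The other patterns: stems ending in -e add -ast; stems ending in -b or -z insert -ib- after the first vowel.
So fuhtopvin → fuhtopvinnar.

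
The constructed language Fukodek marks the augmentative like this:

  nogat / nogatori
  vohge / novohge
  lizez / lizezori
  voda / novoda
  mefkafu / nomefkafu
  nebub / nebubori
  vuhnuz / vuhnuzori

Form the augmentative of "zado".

nozado

mefkafu and nebub both have last vowel 'u' yet inflect differently (nomefkafu, nebubori), so the last vowel is not what conditions the rule; whether the stem ends in a vowel or a consonant is.
"zado" ends in a vowel. The stems ending in a vowel (mefkafu → nomefkafu, vohge → novohge, voda → novoda) add the prefix no-.
So zado → nozado.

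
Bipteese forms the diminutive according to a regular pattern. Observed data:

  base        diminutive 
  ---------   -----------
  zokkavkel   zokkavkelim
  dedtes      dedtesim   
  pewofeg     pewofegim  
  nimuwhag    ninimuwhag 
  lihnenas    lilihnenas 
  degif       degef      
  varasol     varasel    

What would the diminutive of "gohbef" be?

pewofeg and nimuwhag both end in -g yet inflect differently (pewofegim, ninimuwhag), so the final letter is not what conditions the rule; the last vowel is.
"gohbef" has last vowel 'e'. The stems whose last vowel is 'e' (zokkavkel → zokkavkelim, dedtes → dedtesim, pewofeg → pewofegim) add -im.
The other patterns: stems whose last vowel is 'a' repeat the first consonant+vowel as a prefix; stems whose last vowel is 'i' or 'o' change the last vowel to 'e'.
So gohbef → gohbefim.

gohbefim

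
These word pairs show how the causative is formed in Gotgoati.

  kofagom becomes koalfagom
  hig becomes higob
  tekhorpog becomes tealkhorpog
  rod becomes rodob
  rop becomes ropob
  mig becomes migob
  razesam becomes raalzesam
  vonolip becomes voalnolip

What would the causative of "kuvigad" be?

kualvigad

rop and vonolip both end in -p yet inflect differently (ropob, voalnolip), so the final letter is not what conditions the rule; the number of vowels is.
"kuvigad" has 3 vowels. The stems with 3 vowels (vonolip → voalnolip, tekhorpog → tealkhorpog, kofagom → koalfagom) insert -al- after the first vowel.
The other pattern: stems with 1 vowel add -ob.
So kuvigad → kualvigad.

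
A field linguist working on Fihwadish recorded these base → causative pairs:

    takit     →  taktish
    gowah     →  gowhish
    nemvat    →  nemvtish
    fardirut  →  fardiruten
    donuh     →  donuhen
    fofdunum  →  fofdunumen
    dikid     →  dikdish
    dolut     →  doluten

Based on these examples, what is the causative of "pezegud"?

donuh and gowah both end in -h yet inflect differently (donuhen, gowhish), so the final letter is not what conditions the rule; the last vowel is.
"pezegud" has last vowel 'u'. The stems whose last vowel is 'u' (fofdunum → fofdunumen, fardirut → fardiruten, dolut → doluten) add -en.
So pezegud → pezeguden.

pezeguden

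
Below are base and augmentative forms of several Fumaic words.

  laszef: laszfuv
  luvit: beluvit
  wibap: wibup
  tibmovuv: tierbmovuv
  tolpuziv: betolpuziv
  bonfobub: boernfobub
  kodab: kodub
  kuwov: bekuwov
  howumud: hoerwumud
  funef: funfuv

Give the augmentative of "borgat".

borgut

kodab and bonfobub both end in -b yet inflect differently (kodub, boernfobub), so the final letter is not what conditions the rule; the last vowel is.
"borgat" has last vowel 'a'. The stems whose last vowel is 'a' (kodab → kodub, wibap → wibup) change the last vowel to 'u'.
So borgat → borgut.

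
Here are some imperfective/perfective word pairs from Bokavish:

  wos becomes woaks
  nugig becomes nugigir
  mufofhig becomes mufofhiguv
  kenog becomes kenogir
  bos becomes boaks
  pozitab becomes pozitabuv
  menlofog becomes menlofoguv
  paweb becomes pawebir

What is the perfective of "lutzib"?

lutzibir

"lutzib" has 2 vowels. The stems with 2 vowels (kenog → kenogir, paweb → pawebir, nugig → nugigir) add -ir.
The other patterns: stems with 1 vowel insert -ak- after the first vowel; stems with 3 vowels add -uv.
So lutzib → lutzibir.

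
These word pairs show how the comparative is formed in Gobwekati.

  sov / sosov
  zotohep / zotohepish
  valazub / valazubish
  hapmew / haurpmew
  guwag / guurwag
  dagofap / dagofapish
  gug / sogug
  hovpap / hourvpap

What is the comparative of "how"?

sohow

gug and guwag both end in -g yet inflect differently (sogug, guurwag), so the final letter is not what conditions the rule; the number of vowels is.
"how" has 1 vowel. The stems with 1 vowel (sov → sosov, gug → sogug) add the prefix so-.
The other patterns: stems with 2 vowels insert -ur- after the first vowel; stems with 3 vowels add -ish.
So how → sohow.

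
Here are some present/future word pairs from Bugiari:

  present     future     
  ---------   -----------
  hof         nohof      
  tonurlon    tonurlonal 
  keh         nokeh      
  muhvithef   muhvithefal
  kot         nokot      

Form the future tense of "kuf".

"kuf" has 1 vowel. The stems with 1 vowel (hof → nohof, keh → nokeh, kot → nokot) add the prefix no-.
The other pattern: stems with 3 vowels add -al.
So kuf → nokuf.

nokuf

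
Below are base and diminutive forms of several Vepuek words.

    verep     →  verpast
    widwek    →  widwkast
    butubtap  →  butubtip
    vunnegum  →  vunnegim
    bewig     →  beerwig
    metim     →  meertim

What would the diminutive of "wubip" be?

wuerbip

verep and butubtap both end in -p yet inflect differently (verpast, butubtip), so the final letter is not what conditions the rule; the last vowel is.
"wubip" has last vowel 'i'. The stems whose last vowel is 'i' (bewig → beerwig, metim → meertim) insert -er- after the first vowel.
The other patterns: stems whose last vowel is 'e' delete the last vowel and add -ast; stems whose last vowel is 'a' or 'u' change the last vowel to 'i'.
So wubip → wuerbip.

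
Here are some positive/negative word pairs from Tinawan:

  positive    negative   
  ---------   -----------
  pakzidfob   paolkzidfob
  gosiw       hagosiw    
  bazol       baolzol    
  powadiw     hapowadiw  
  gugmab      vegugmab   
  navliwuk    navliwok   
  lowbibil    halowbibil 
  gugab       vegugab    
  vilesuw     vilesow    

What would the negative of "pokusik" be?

hapokusik

lowbibil and bazol both end in -l yet inflect differently (halowbibil, baolzol), so the final letter is not what conditions the rule; the last vowel is.
"pokusik" has last vowel 'i'. The stems whose last vowel is 'i' (powadiw → hapowadiw, gosiw → hagosiw, lowbibil → halowbibil) add the prefix ha-.
The other patterns: stems whose last vowel is 'o' insert -ol- after the first vowel; stems whose last vowel is 'u' change the last vowel to 'o'; stems whose last vowel is 'a' add the prefix ve-.
So pokusik → hapokusik.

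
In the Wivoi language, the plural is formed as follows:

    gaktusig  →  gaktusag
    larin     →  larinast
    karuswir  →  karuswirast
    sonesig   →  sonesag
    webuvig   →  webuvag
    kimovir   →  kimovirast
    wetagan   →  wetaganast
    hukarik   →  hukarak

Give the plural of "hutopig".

hutopag

"hutopig" ends in -g. The stems ending in -g (gaktusig → gaktusag, webuvig → webuvag, sonesig → sonesag) change the last vowel to 'a'.
The other pattern: stems ending in -n or -r add -ast.
So hutopig → hutopag.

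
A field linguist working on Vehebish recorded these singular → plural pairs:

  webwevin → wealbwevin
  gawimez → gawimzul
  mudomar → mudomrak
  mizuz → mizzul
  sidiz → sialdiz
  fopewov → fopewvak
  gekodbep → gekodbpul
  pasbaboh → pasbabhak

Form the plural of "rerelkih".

"rerelkih" has last vowel 'i'. The stems whose last vowel is 'i' (webwevin → wealbwevin, sidiz → sialdiz) insert -al- after the first vowel.
The other patterns: stems whose last vowel is 'e' or 'u' delete the last vowel and add -ul; stems whose last vowel is 'a' or 'o' delete the last vowel and add -ak.
So rerelkih → realrelkih.

realrelkih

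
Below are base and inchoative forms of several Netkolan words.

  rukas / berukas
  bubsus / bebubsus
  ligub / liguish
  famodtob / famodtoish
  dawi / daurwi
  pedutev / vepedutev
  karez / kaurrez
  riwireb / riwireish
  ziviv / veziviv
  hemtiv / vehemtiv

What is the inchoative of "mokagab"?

bubsus and ligub both have last vowel 'u' yet inflect differently (bebubsus, liguish), so the last vowel is not what conditions the rule; the final letter is.
"mokagab" ends in -b. The stems ending in -b (famodtob → famodtoish, ligub → liguish, riwireb → riwireish) drop the final letter and add -ish.
The other patterns: stems ending in -s add the prefix be-; stems ending in -v add the prefix ve-; stems ending in -i or -z insert -ur- after the first vowel.
So mokagab → mokagaish.

mokagaish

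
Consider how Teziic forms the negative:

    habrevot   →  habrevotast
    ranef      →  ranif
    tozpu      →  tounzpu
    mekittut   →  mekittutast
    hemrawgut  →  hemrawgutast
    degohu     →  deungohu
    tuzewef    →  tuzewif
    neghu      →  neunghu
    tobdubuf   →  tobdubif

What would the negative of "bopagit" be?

bopagitast

"bopagit" ends in -t. The stems ending in -t (hemrawgut → hemrawgutast, mekittut → mekittutast, habrevot → habrevotast) add -ast.
So bopagit → bopagitast.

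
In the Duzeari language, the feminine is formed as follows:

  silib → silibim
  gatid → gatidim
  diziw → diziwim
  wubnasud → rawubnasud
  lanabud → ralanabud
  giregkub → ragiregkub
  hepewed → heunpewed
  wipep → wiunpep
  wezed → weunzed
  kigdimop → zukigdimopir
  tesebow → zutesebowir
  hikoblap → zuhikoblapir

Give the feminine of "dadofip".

dadofipim

"dadofip" has last vowel 'i'. The stems whose last vowel is 'i' (silib → silibim, gatid → gatidim, diziw → diziwim) add -im.
So dadofip → dadofipim.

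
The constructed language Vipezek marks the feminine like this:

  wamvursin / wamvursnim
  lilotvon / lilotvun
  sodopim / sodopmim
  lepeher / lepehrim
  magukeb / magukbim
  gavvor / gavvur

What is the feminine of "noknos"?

noknus

gavvor and lepeher both end in -r yet inflect differently (gavvur, lepehrim), so the final letter is not what conditions the rule; the last vowel is.
"noknos" has last vowel 'o'. The stems whose last vowel is 'o' (lilotvon → lilotvun, gavvor → gavvur) change the last vowel to 'u'.
So noknos → noknus.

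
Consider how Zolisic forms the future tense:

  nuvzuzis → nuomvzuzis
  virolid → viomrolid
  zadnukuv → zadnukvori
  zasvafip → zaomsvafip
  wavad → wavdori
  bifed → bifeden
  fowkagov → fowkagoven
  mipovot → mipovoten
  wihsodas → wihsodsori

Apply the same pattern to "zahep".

zahepen

virolid and wavad both end in -d yet inflect differently (viomrolid, wavdori), so the final letter is not what conditions the rule; the last vowel is.
"zahep" has last vowel 'e'. The one such stem in the data (bifed → bifeden) adds -en, so the same rule applies.
So zahep → zahepen.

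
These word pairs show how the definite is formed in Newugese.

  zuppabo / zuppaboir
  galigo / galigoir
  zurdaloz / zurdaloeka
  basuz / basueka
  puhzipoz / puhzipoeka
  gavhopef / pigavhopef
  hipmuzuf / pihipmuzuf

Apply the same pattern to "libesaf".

pilibesaf

zuppabo and zurdaloz both have last vowel 'o' yet inflect differently (zuppaboir, zurdaloeka), so the last vowel is not what conditions the rule; the final letter is.
"libesaf" ends in -f. The stems ending in -f (gavhopef → pigavhopef, hipmuzuf → pihipmuzuf) add the prefix pi-.
The other patterns: stems ending in -o add -ir; stems ending in -z drop the final letter and add -eka.
So libesaf → pilibesaf.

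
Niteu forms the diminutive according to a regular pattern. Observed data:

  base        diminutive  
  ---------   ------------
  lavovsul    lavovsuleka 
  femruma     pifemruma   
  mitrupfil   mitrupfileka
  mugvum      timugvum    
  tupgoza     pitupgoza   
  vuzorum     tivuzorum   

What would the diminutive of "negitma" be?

pinegitma

"negitma" ends in -a. The stems ending in -a (femruma → pifemruma, tupgoza → pitupgoza) add the prefix pi-.
So negitma → pinegitma.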